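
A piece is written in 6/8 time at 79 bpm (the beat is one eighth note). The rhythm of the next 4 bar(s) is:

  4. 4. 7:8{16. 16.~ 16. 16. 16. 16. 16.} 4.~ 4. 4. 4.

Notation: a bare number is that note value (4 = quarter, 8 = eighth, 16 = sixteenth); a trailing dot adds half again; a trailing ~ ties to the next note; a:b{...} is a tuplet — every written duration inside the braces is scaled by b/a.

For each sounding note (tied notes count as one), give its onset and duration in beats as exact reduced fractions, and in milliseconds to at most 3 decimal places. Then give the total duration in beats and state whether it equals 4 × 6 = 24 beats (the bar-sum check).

1) 0.0ms=0b +2278.481ms=3b
2) 2278.481ms=3b +2278.481ms=3b
3) 4556.962ms=6b +650.995ms=6/7b
4) 5207.957ms=48/7b +1301.989ms=12/7b
5) 6509.946ms=60/7b +650.995ms=6/7b
6) 7160.94ms=66/7b +650.995ms=6/7b
7) 7811.935ms=72/7b +650.995ms=6/7b
8) 8462.929ms=78/7b +650.995ms=6/7b
9) 9113.924ms=12b +4556.962ms=6b
10) 13670.886ms=18b +2278.481ms=3b
11) 15949.367ms=21b +2278.481ms=3b
Σ=24b of 24 (79bpm 6/8) — PASS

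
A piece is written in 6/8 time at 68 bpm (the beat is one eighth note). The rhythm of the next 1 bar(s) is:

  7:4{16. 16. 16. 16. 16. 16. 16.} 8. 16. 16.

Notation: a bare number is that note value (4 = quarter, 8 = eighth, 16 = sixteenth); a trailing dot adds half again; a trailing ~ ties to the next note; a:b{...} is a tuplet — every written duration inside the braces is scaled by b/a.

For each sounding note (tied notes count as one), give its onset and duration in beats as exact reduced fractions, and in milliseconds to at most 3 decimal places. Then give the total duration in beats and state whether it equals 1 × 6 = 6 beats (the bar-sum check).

1) 0.0ms=0b +378.151ms=3/7b
2) 378.151ms=3/7b +378.151ms=3/7b
3) 756.303ms=6/7b +378.151ms=3/7b
4) 1134.454ms=9/7b +378.151ms=3/7b
5) 1512.605ms=12/7b +378.151ms=3/7b
6) 1890.756ms=15/7b +378.151ms=3/7b
7) 2268.908ms=18/7b +378.151ms=3/7b
8) 2647.059ms=3b +1323.529ms=3/2b
9) 3970.588ms=9/2b +661.765ms=3/4b
10) 4632.353ms=21/4b +661.765ms=3/4b
Σ=6b of 6 (68bpm 6/8) — PASS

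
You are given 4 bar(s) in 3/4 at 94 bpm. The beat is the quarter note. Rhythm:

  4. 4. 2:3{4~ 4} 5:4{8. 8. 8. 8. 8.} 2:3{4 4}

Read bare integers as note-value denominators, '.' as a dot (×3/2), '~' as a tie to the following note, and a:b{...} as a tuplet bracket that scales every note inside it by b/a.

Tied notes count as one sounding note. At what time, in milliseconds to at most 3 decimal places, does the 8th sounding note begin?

1. 0.0ms @ 0 + 957.447ms (3/2)
2. 957.447ms @ 3/2 + 957.447ms (3/2)
3. 1914.894ms @ 3 + 1914.894ms (3)
4. 3829.787ms @ 6 + 382.979ms (3/5)
5. 4212.766ms @ 33/5 + 382.979ms (3/5)
6. 4595.745ms @ 36/5 + 382.979ms (3/5)
7. 4978.723ms @ 39/5 + 382.979ms (3/5)
8. 5361.702ms @ 42/5 + 382.979ms (3/5)
9. 5744.681ms @ 9 + 957.447ms (3/2)
10. 6702.128ms @ 21/2 + 957.447ms (3/2)

note 8 onset = 42/5b = 5361.702ms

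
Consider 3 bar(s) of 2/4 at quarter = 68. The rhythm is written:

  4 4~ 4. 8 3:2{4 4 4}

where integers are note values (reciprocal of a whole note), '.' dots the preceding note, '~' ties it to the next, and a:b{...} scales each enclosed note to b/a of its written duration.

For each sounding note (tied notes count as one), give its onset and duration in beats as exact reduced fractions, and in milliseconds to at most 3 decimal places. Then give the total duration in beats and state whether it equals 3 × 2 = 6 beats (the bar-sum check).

1) 0.0ms=0b +882.353ms=1b
2) 882.353ms=1b +2205.882ms=5/2b
3) 3088.235ms=7/2b +441.176ms=1/2b
4) 3529.412ms=4b +588.235ms=2/3b
5) 4117.647ms=14/3b +588.235ms=2/3b
6) 4705.882ms=16/3b +588.235ms=2/3b
Σ=6b of 6 (68bpm 2/4) — PASS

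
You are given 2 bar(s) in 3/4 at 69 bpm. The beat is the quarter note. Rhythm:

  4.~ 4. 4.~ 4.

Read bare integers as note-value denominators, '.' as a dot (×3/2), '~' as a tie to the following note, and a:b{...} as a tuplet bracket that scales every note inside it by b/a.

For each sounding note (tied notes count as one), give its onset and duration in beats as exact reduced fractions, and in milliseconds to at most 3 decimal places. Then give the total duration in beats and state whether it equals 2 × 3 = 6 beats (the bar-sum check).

1) 0.0ms=0b +2608.696ms=3b
2) 2608.696ms=3b +2608.696ms=3b
Σ=6b of 6 (69bpm 3/4) — PASS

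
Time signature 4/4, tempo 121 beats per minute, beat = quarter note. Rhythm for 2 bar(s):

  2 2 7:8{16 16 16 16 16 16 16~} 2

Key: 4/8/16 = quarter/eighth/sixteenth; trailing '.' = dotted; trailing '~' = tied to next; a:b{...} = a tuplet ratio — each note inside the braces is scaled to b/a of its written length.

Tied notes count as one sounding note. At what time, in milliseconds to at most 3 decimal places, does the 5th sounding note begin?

1. 0.0ms @ 0 + 991.736ms (2)
2. 991.736ms @ 2 + 991.736ms (2)
3. 1983.471ms @ 4 + 141.677ms (2/7)
4. 2125.148ms @ 30/7 + 141.677ms (2/7)
5. 2266.824ms @ 32/7 + 141.677ms (2/7)
6. 2408.501ms @ 34/7 + 141.677ms (2/7)
7. 2550.177ms @ 36/7 + 141.677ms (2/7)
8. 2691.854ms @ 38/7 + 141.677ms (2/7)
9. 2833.53ms @ 40/7 + 1133.412ms (16/7)

note 5 onset = 32/7b = 2266.824ms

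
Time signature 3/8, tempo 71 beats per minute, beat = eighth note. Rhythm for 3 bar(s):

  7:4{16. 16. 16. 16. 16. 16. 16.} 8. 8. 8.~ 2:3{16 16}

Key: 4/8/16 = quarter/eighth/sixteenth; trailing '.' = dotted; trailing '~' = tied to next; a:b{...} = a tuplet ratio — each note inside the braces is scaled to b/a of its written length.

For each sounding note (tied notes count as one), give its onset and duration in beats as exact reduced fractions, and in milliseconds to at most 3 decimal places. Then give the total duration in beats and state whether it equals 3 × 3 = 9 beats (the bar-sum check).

1) 0.0ms=0b +362.173ms=3/7b
2) 362.173ms=3/7b +362.173ms=3/7b
3) 724.346ms=6/7b +362.173ms=3/7b
4) 1086.519ms=9/7b +362.173ms=3/7b
5) 1448.692ms=12/7b +362.173ms=3/7b
6) 1810.865ms=15/7b +362.173ms=3/7b
7) 2173.038ms=18/7b +362.173ms=3/7b
8) 2535.211ms=3b +1267.606ms=3/2b
9) 3802.817ms=9/2b +1267.606ms=3/2b
10) 5070.423ms=6b +1901.408ms=9/4b
11) 6971.831ms=33/4b +633.803ms=3/4b
Σ=9b of 9 (71bpm 3/8) — PASS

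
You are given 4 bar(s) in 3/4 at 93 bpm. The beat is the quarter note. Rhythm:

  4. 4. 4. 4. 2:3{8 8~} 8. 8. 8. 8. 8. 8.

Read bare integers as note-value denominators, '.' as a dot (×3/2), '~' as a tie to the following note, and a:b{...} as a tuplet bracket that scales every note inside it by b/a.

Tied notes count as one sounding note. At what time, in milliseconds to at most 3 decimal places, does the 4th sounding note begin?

note 4 onset = 9/2b = 2903.226ms

1. 0.0ms @ 0 + 967.742ms (3/2)
2. 967.742ms @ 3/2 + 967.742ms (3/2)
3. 1935.484ms @ 3 + 967.742ms (3/2)
4. 2903.226ms @ 9/2 + 967.742ms (3/2)
5. 3870.968ms @ 6 + 483.871ms (3/4)
6. 4354.839ms @ 27/4 + 967.742ms (3/2)
7. 5322.581ms @ 33/4 + 483.871ms (3/4)
8. 5806.452ms @ 9 + 483.871ms (3/4)
9. 6290.323ms @ 39/4 + 483.871ms (3/4)
10. 6774.194ms @ 21/2 + 483.871ms (3/4)
11. 7258.065ms @ 45/4 + 483.871ms (3/4)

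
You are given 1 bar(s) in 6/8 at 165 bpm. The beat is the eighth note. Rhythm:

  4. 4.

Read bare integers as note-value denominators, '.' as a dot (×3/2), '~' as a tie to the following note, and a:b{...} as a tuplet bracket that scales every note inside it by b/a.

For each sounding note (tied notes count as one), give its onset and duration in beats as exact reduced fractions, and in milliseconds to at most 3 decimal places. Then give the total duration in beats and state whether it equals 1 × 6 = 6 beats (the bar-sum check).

1) 0.0ms=0b +1090.909ms=3b
2) 1090.909ms=3b +1090.909ms=3b
Σ=6b of 6 (165bpm 6/8) — PASS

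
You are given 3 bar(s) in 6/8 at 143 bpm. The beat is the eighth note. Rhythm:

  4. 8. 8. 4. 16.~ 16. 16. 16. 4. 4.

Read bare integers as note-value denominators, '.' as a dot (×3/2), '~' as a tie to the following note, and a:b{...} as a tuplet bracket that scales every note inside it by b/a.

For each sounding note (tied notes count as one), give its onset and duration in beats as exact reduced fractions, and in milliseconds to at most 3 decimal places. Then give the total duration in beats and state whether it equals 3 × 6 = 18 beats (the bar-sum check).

1) 0.0ms=0b +1258.741ms=3b
2) 1258.741ms=3b +629.371ms=3/2b
3) 1888.112ms=9/2b +629.371ms=3/2b
4) 2517.483ms=6b +1258.741ms=3b
5) 3776.224ms=9b +629.371ms=3/2b
6) 4405.594ms=21/2b +314.685ms=3/4b
7) 4720.28ms=45/4b +314.685ms=3/4b
8) 5034.965ms=12b +1258.741ms=3b
9) 6293.706ms=15b +1258.741ms=3b
Σ=18b of 18 (143bpm 6/8) — PASS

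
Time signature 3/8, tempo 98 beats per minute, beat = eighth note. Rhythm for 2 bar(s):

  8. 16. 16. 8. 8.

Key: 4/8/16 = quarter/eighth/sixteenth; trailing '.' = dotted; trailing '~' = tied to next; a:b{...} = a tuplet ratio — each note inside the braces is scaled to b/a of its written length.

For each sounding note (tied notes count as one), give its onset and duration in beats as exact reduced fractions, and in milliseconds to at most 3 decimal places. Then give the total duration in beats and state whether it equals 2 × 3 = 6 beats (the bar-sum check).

1) 0.0ms=0b +918.367ms=3/2b
2) 918.367ms=3/2b +459.184ms=3/4b
3) 1377.551ms=9/4b +459.184ms=3/4b
4) 1836.735ms=3b +918.367ms=3/2b
5) 2755.102ms=9/2b +918.367ms=3/2b
Σ=6b of 6 (98bpm 3/8) — PASS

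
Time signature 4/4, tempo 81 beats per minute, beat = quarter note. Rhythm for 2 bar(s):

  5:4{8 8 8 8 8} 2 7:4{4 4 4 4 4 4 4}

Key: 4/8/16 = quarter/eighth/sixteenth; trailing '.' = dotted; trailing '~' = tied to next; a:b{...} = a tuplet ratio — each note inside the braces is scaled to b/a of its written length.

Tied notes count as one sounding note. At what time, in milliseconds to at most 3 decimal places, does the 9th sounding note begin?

note 9 onset = 36/7b = 3809.524ms

1. 0.0ms @ 0 + 296.296ms (2/5)
2. 296.296ms @ 2/5 + 296.296ms (2/5)
3. 592.593ms @ 4/5 + 296.296ms (2/5)
4. 888.889ms @ 6/5 + 296.296ms (2/5)
5. 1185.185ms @ 8/5 + 296.296ms (2/5)
6. 1481.481ms @ 2 + 1481.481ms (2)
7. 2962.963ms @ 4 + 423.28ms (4/7)
8. 3386.243ms @ 32/7 + 423.28ms (4/7)
9. 3809.524ms @ 36/7 + 423.28ms (4/7)
10. 4232.804ms @ 40/7 + 423.28ms (4/7)
11. 4656.085ms @ 44/7 + 423.28ms (4/7)
12. 5079.365ms @ 48/7 + 423.28ms (4/7)
13. 5502.646ms @ 52/7 + 423.28ms (4/7)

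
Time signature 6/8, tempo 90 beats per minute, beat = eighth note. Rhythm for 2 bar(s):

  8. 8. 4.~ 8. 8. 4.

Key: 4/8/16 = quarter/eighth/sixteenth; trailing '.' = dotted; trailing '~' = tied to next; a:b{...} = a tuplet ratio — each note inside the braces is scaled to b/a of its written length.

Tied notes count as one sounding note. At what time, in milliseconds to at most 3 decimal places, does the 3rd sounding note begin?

1. 0.0ms @ 0 + 1000.0ms (3/2)
2. 1000.0ms @ 3/2 + 1000.0ms (3/2)
3. 2000.0ms @ 3 + 3000.0ms (9/2)
4. 5000.0ms @ 15/2 + 1000.0ms (3/2)
5. 6000.0ms @ 9 + 2000.0ms (3)

note 3 onset = 3b = 2000.0ms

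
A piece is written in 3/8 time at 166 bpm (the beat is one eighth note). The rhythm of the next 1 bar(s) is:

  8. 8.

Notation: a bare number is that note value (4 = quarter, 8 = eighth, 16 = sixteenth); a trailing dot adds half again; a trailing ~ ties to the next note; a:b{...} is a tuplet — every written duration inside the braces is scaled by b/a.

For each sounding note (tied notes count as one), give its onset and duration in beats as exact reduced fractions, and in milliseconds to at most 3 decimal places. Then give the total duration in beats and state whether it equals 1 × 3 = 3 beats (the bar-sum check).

1) 0.0ms=0b +542.169ms=3/2b
2) 542.169ms=3/2b +542.169ms=3/2b
Σ=3b of 3 (166bpm 3/8) — PASS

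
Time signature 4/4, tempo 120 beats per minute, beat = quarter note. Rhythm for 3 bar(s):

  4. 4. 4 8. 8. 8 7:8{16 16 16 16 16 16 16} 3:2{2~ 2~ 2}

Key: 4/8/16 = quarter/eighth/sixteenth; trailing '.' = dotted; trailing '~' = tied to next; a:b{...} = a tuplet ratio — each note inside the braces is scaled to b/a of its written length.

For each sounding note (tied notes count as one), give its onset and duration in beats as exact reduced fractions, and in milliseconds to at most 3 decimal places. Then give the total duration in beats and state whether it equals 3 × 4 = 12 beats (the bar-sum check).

1) 0.0ms=0b +750.0ms=3/2b
2) 750.0ms=3/2b +750.0ms=3/2b
3) 1500.0ms=3b +500.0ms=1b
4) 2000.0ms=4b +375.0ms=3/4b
5) 2375.0ms=19/4b +375.0ms=3/4b
6) 2750.0ms=11/2b +250.0ms=1/2b
7) 3000.0ms=6b +142.857ms=2/7b
8) 3142.857ms=44/7b +142.857ms=2/7b
9) 3285.714ms=46/7b +142.857ms=2/7b
10) 3428.571ms=48/7b +142.857ms=2/7b
11) 3571.429ms=50/7b +142.857ms=2/7b
12) 3714.286ms=52/7b +142.857ms=2/7b
13) 3857.143ms=54/7b +142.857ms=2/7b
14) 4000.0ms=8b +2000.0ms=4b
Σ=12b of 12 (120bpm 4/4) — PASS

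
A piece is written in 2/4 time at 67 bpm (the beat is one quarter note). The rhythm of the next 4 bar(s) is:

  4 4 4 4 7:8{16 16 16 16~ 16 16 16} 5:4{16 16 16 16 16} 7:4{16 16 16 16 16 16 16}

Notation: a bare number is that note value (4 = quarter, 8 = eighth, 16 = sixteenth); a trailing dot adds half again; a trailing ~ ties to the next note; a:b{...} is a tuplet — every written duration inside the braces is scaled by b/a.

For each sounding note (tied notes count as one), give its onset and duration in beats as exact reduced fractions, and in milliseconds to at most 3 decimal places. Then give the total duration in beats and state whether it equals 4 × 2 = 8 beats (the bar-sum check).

1) 0.0ms=0b +895.522ms=1b
2) 895.522ms=1b +895.522ms=1b
3) 1791.045ms=2b +895.522ms=1b
4) 2686.567ms=3b +895.522ms=1b
5) 3582.09ms=4b +255.864ms=2/7b
6) 3837.953ms=30/7b +255.864ms=2/7b
7) 4093.817ms=32/7b +255.864ms=2/7b
8) 4349.68ms=34/7b +511.727ms=4/7b
9) 4861.407ms=38/7b +255.864ms=2/7b
10) 5117.271ms=40/7b +255.864ms=2/7b
11) 5373.134ms=6b +179.104ms=1/5b
12) 5552.239ms=31/5b +179.104ms=1/5b
13) 5731.343ms=32/5b +179.104ms=1/5b
14) 5910.448ms=33/5b +179.104ms=1/5b
15) 6089.552ms=34/5b +179.104ms=1/5b
16) 6268.657ms=7b +127.932ms=1/7b
17) 6396.588ms=50/7b +127.932ms=1/7b
18) 6524.52ms=51/7b +127.932ms=1/7b
19) 6652.452ms=52/7b +127.932ms=1/7b
20) 6780.384ms=53/7b +127.932ms=1/7b
21) 6908.316ms=54/7b +127.932ms=1/7b
22) 7036.247ms=55/7b +127.932ms=1/7b
Σ=8b of 8 (67bpm 2/4) — PASS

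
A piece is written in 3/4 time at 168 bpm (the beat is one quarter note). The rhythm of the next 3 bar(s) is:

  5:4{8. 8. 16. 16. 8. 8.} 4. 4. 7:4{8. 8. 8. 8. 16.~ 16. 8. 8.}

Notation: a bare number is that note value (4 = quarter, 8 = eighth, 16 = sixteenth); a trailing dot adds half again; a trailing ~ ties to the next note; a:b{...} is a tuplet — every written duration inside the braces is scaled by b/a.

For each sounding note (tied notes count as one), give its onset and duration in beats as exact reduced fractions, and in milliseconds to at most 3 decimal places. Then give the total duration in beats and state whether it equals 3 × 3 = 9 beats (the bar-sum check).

1) 0.0ms=0b +214.286ms=3/5b
2) 214.286ms=3/5b +214.286ms=3/5b
3) 428.571ms=6/5b +107.143ms=3/10b
4) 535.714ms=3/2b +107.143ms=3/10b
5) 642.857ms=9/5b +214.286ms=3/5b
6) 857.143ms=12/5b +214.286ms=3/5b
7) 1071.429ms=3b +535.714ms=3/2b
8) 1607.143ms=9/2b +535.714ms=3/2b
9) 2142.857ms=6b +153.061ms=3/7b
10) 2295.918ms=45/7b +153.061ms=3/7b
11) 2448.98ms=48/7b +153.061ms=3/7b
12) 2602.041ms=51/7b +153.061ms=3/7b
13) 2755.102ms=54/7b +153.061ms=3/7b
14) 2908.163ms=57/7b +153.061ms=3/7b
15) 3061.224ms=60/7b +153.061ms=3/7b
Σ=9b of 9 (168bpm 3/4) — PASS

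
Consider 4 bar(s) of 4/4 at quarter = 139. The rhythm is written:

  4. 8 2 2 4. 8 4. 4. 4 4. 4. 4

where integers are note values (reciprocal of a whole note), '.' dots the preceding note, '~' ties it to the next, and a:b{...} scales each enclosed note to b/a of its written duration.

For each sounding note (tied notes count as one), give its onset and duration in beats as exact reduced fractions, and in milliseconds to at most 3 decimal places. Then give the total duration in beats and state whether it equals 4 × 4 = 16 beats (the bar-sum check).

1) 0.0ms=0b +647.482ms=3/2b
2) 647.482ms=3/2b +215.827ms=1/2b
3) 863.309ms=2b +863.309ms=2b
4) 1726.619ms=4b +863.309ms=2b
5) 2589.928ms=6b +647.482ms=3/2b
6) 3237.41ms=15/2b +215.827ms=1/2b
7) 3453.237ms=8b +647.482ms=3/2b
8) 4100.719ms=19/2b +647.482ms=3/2b
9) 4748.201ms=11b +431.655ms=1b
10) 5179.856ms=12b +647.482ms=3/2b
11) 5827.338ms=27/2b +647.482ms=3/2b
12) 6474.82ms=15b +431.655ms=1b
Σ=16b of 16 (139bpm 4/4) — PASS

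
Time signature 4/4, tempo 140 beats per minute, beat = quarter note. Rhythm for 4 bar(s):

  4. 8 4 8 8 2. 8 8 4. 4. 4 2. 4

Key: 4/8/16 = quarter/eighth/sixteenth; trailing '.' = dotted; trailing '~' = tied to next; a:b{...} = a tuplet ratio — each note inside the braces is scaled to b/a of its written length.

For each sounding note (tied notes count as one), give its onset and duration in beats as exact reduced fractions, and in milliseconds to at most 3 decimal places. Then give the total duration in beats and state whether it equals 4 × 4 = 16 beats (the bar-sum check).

1) 0.0ms=0b +642.857ms=3/2b
2) 642.857ms=3/2b +214.286ms=1/2b
3) 857.143ms=2b +428.571ms=1b
4) 1285.714ms=3b +214.286ms=1/2b
5) 1500.0ms=7/2b +214.286ms=1/2b
6) 1714.286ms=4b +1285.714ms=3b
7) 3000.0ms=7b +214.286ms=1/2b
8) 3214.286ms=15/2b +214.286ms=1/2b
9) 3428.571ms=8b +642.857ms=3/2b
10) 4071.429ms=19/2b +642.857ms=3/2b
11) 4714.286ms=11b +428.571ms=1b
12) 5142.857ms=12b +1285.714ms=3b
13) 6428.571ms=15b +428.571ms=1b
Σ=16b of 16 (140bpm 4/4) — PASS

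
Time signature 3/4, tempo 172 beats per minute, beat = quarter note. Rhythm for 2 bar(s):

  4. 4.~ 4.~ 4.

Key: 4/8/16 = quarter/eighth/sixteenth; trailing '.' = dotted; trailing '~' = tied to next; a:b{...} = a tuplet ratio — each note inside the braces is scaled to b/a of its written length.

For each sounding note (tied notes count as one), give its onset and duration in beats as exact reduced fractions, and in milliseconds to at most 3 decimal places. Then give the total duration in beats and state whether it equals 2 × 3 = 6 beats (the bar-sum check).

1) 0.0ms=0b +523.256ms=3/2b
2) 523.256ms=3/2b +1569.767ms=9/2b
Σ=6b of 6 (172bpm 3/4) — PASS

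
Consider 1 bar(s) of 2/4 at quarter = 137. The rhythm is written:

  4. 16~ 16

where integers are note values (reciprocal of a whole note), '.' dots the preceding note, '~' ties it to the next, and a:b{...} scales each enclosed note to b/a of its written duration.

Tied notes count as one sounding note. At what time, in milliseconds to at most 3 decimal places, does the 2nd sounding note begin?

1. 0.0ms @ 0 + 656.934ms (3/2)
2. 656.934ms @ 3/2 + 218.978ms (1/2)

note 2 onset = 3/2b = 656.934ms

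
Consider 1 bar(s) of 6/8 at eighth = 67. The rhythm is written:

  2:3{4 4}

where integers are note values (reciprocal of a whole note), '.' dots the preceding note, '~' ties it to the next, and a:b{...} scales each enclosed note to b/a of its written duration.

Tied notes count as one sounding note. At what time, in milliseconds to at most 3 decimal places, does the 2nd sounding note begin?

note 2 onset = 3b = 2686.567ms

1. 0.0ms @ 0 + 2686.567ms (3)
2. 2686.567ms @ 3 + 2686.567ms (3)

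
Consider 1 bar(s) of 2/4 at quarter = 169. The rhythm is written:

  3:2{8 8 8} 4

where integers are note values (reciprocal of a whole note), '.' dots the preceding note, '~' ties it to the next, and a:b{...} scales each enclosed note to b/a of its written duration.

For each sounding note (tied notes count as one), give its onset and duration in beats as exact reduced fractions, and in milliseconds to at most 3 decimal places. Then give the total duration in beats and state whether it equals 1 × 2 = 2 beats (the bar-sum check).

1) 0.0ms=0b +118.343ms=1/3b
2) 118.343ms=1/3b +118.343ms=1/3b
3) 236.686ms=2/3b +118.343ms=1/3b
4) 355.03ms=1b +355.03ms=1b
Σ=2b of 2 (169bpm 2/4) — PASS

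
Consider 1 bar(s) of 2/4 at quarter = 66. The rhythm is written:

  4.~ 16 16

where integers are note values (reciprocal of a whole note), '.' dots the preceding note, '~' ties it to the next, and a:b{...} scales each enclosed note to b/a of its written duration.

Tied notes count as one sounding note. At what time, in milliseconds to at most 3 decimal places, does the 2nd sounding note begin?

note 2 onset = 7/4b = 1590.909ms

1. 0.0ms @ 0 + 1590.909ms (7/4)
2. 1590.909ms @ 7/4 + 227.273ms (1/4)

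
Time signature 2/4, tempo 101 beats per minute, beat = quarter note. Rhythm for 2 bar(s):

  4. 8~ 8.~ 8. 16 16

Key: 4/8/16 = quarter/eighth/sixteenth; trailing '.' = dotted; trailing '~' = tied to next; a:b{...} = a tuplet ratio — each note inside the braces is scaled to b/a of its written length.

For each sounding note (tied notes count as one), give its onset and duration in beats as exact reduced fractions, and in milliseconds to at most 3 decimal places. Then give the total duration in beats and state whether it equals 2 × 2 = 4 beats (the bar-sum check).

1) 0.0ms=0b +891.089ms=3/2b
2) 891.089ms=3/2b +1188.119ms=2b
3) 2079.208ms=7/2b +148.515ms=1/4b
4) 2227.723ms=15/4b +148.515ms=1/4b
Σ=4b of 4 (101bpm 2/4) — PASS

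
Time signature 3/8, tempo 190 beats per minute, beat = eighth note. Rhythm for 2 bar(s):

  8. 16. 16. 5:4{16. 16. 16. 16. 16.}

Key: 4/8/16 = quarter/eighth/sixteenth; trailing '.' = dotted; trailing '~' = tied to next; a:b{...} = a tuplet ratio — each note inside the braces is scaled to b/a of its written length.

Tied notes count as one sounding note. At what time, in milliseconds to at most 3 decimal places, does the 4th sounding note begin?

note 4 onset = 3b = 947.368ms

1. 0.0ms @ 0 + 473.684ms (3/2)
2. 473.684ms @ 3/2 + 236.842ms (3/4)
3. 710.526ms @ 9/4 + 236.842ms (3/4)
4. 947.368ms @ 3 + 189.474ms (3/5)
5. 1136.842ms @ 18/5 + 189.474ms (3/5)
6. 1326.316ms @ 21/5 + 189.474ms (3/5)
7. 1515.789ms @ 24/5 + 189.474ms (3/5)
8. 1705.263ms @ 27/5 + 189.474ms (3/5)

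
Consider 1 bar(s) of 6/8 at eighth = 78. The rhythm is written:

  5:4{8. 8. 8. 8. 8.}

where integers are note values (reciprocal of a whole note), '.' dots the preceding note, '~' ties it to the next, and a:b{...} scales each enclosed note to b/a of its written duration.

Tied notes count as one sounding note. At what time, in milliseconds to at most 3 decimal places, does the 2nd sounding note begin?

1. 0.0ms @ 0 + 923.077ms (6/5)
2. 923.077ms @ 6/5 + 923.077ms (6/5)
3. 1846.154ms @ 12/5 + 923.077ms (6/5)
4. 2769.231ms @ 18/5 + 923.077ms (6/5)
5. 3692.308ms @ 24/5 + 923.077ms (6/5)

note 2 onset = 6/5b = 923.077ms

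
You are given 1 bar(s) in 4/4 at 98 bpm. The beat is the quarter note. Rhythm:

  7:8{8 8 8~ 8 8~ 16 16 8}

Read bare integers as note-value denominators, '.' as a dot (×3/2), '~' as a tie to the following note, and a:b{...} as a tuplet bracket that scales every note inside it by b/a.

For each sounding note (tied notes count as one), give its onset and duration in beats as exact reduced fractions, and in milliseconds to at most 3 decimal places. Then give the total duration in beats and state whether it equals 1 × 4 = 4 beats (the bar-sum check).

1) 0.0ms=0b +349.854ms=4/7b
2) 349.854ms=4/7b +349.854ms=4/7b
3) 699.708ms=8/7b +699.708ms=8/7b
4) 1399.417ms=16/7b +524.781ms=6/7b
5) 1924.198ms=22/7b +174.927ms=2/7b
6) 2099.125ms=24/7b +349.854ms=4/7b
Σ=4b of 4 (98bpm 4/4) — PASS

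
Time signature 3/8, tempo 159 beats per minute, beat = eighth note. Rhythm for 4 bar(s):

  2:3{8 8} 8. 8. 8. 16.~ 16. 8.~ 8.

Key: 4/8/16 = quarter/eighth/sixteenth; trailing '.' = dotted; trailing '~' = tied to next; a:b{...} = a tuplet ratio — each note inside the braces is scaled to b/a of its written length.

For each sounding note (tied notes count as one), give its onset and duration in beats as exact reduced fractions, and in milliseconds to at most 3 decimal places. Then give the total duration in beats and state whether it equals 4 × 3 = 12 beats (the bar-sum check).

1) 0.0ms=0b +566.038ms=3/2b
2) 566.038ms=3/2b +566.038ms=3/2b
3) 1132.075ms=3b +566.038ms=3/2b
4) 1698.113ms=9/2b +566.038ms=3/2b
5) 2264.151ms=6b +566.038ms=3/2b
6) 2830.189ms=15/2b +566.038ms=3/2b
7) 3396.226ms=9b +1132.075ms=3b
Σ=12b of 12 (159bpm 3/8) — PASS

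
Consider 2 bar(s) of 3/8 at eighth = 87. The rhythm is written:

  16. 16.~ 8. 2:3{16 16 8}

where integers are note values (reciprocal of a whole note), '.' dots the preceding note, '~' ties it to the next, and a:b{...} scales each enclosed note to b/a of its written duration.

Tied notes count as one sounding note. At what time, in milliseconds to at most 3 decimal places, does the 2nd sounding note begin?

1. 0.0ms @ 0 + 517.241ms (3/4)
2. 517.241ms @ 3/4 + 1551.724ms (9/4)
3. 2068.966ms @ 3 + 517.241ms (3/4)
4. 2586.207ms @ 15/4 + 517.241ms (3/4)
5. 3103.448ms @ 9/2 + 1034.483ms (3/2)

note 2 onset = 3/4b = 517.241ms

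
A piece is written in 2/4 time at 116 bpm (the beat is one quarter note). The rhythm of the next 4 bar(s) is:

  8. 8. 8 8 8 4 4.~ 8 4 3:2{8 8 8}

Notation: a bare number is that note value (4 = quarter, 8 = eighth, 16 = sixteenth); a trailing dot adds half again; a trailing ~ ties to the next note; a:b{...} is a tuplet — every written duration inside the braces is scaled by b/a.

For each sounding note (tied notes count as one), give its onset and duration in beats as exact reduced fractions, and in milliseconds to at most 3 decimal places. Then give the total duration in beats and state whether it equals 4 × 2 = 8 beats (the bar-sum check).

1) 0.0ms=0b +387.931ms=3/4b
2) 387.931ms=3/4b +387.931ms=3/4b
3) 775.862ms=3/2b +258.621ms=1/2b
4) 1034.483ms=2b +258.621ms=1/2b
5) 1293.103ms=5/2b +258.621ms=1/2b
6) 1551.724ms=3b +517.241ms=1b
7) 2068.966ms=4b +1034.483ms=2b
8) 3103.448ms=6b +517.241ms=1b
9) 3620.69ms=7b +172.414ms=1/3b
10) 3793.103ms=22/3b +172.414ms=1/3b
11) 3965.517ms=23/3b +172.414ms=1/3b
Σ=8b of 8 (116bpm 2/4) — PASS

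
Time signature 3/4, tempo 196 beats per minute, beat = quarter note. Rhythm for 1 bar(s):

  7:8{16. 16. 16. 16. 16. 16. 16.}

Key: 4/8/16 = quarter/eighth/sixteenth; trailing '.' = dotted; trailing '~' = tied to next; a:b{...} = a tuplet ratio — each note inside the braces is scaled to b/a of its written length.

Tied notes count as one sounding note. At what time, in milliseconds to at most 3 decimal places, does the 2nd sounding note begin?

1. 0.0ms @ 0 + 131.195ms (3/7)
2. 131.195ms @ 3/7 + 131.195ms (3/7)
3. 262.391ms @ 6/7 + 131.195ms (3/7)
4. 393.586ms @ 9/7 + 131.195ms (3/7)
5. 524.781ms @ 12/7 + 131.195ms (3/7)
6. 655.977ms @ 15/7 + 131.195ms (3/7)
7. 787.172ms @ 18/7 + 131.195ms (3/7)

note 2 onset = 3/7b = 131.195ms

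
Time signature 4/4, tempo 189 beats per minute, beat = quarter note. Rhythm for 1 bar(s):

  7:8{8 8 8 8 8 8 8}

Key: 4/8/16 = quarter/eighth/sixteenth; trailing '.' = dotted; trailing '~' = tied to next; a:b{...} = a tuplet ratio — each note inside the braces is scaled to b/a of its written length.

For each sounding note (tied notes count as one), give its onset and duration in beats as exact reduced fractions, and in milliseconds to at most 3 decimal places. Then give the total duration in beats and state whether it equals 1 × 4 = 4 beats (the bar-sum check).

1) 0.0ms=0b +181.406ms=4/7b
2) 181.406ms=4/7b +181.406ms=4/7b
3) 362.812ms=8/7b +181.406ms=4/7b
4) 544.218ms=12/7b +181.406ms=4/7b
5) 725.624ms=16/7b +181.406ms=4/7b
6) 907.029ms=20/7b +181.406ms=4/7b
7) 1088.435ms=24/7b +181.406ms=4/7b
Σ=4b of 4 (189bpm 4/4) — PASS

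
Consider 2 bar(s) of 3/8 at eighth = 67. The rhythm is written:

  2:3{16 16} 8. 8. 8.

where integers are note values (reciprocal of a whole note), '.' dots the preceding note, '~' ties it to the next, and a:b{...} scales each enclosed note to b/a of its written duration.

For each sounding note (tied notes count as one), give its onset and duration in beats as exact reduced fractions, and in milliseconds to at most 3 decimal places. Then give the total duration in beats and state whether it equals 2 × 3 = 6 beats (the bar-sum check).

1) 0.0ms=0b +671.642ms=3/4b
2) 671.642ms=3/4b +671.642ms=3/4b
3) 1343.284ms=3/2b +1343.284ms=3/2b
4) 2686.567ms=3b +1343.284ms=3/2b
5) 4029.851ms=9/2b +1343.284ms=3/2b
Σ=6b of 6 (67bpm 3/8) — PASS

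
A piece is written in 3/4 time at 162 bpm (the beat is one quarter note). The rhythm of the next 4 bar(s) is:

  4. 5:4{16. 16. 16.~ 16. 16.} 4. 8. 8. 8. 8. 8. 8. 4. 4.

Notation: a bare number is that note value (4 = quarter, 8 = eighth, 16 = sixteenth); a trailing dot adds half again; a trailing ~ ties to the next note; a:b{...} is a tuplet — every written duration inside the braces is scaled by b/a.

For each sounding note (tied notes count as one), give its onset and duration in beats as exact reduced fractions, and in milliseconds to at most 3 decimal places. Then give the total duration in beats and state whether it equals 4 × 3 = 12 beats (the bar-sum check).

1) 0.0ms=0b +555.556ms=3/2b
2) 555.556ms=3/2b +111.111ms=3/10b
3) 666.667ms=9/5b +111.111ms=3/10b
4) 777.778ms=21/10b +222.222ms=3/5b
5) 1000.0ms=27/10b +111.111ms=3/10b
6) 1111.111ms=3b +555.556ms=3/2b
7) 1666.667ms=9/2b +277.778ms=3/4b
8) 1944.444ms=21/4b +277.778ms=3/4b
9) 2222.222ms=6b +277.778ms=3/4b
10) 2500.0ms=27/4b +277.778ms=3/4b
11) 2777.778ms=15/2b +277.778ms=3/4b
12) 3055.556ms=33/4b +277.778ms=3/4b
13) 3333.333ms=9b +555.556ms=3/2b
14) 3888.889ms=21/2b +555.556ms=3/2b
Σ=12b of 12 (162bpm 3/4) — PASS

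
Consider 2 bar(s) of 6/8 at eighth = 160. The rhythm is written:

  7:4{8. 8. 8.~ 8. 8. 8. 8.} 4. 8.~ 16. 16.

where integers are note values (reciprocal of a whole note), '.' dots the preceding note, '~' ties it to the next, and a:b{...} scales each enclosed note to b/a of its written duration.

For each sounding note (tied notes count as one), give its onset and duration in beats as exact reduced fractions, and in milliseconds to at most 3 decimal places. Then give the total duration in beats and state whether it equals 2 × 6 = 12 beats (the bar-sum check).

1) 0.0ms=0b +321.429ms=6/7b
2) 321.429ms=6/7b +321.429ms=6/7b
3) 642.857ms=12/7b +642.857ms=12/7b
4) 1285.714ms=24/7b +321.429ms=6/7b
5) 1607.143ms=30/7b +321.429ms=6/7b
6) 1928.571ms=36/7b +321.429ms=6/7b
7) 2250.0ms=6b +1125.0ms=3b
8) 3375.0ms=9b +843.75ms=9/4b
9) 4218.75ms=45/4b +281.25ms=3/4b
Σ=12b of 12 (160bpm 6/8) — PASS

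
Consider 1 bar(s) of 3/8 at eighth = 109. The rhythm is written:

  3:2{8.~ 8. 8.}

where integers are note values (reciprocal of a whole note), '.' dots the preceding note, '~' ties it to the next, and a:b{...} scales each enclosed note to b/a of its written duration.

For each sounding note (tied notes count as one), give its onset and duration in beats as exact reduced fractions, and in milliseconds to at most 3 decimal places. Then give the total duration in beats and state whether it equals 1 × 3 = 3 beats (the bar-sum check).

1) 0.0ms=0b +1100.917ms=2b
2) 1100.917ms=2b +550.459ms=1b
Σ=3b of 3 (109bpm 3/8) — PASS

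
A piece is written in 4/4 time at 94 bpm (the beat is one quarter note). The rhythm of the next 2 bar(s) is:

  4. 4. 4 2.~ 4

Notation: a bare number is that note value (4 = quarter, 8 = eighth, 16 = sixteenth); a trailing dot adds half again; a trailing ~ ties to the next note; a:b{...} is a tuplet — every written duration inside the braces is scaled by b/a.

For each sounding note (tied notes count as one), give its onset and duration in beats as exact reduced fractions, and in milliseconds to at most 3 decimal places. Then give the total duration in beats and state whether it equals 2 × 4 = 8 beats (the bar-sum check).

1) 0.0ms=0b +957.447ms=3/2b
2) 957.447ms=3/2b +957.447ms=3/2b
3) 1914.894ms=3b +638.298ms=1b
4) 2553.191ms=4b +2553.191ms=4b
Σ=8b of 8 (94bpm 4/4) — PASS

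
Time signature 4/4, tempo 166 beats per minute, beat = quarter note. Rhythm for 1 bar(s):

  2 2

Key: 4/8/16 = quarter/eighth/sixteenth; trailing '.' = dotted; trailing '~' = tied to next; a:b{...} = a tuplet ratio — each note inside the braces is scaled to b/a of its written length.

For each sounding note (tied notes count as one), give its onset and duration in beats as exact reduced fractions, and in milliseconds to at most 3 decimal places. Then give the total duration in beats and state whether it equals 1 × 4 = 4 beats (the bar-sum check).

1) 0.0ms=0b +722.892ms=2b
2) 722.892ms=2b +722.892ms=2b
Σ=4b of 4 (166bpm 4/4) — PASS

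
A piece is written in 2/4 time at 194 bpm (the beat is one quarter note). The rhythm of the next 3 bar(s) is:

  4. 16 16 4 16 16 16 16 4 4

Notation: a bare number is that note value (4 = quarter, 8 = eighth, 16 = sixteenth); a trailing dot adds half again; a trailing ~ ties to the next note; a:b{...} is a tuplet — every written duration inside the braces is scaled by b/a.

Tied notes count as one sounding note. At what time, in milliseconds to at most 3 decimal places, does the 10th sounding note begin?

note 10 onset = 5b = 1546.392ms

1. 0.0ms @ 0 + 463.918ms (3/2)
2. 463.918ms @ 3/2 + 77.32ms (1/4)
3. 541.237ms @ 7/4 + 77.32ms (1/4)
4. 618.557ms @ 2 + 309.278ms (1)
5. 927.835ms @ 3 + 77.32ms (1/4)
6. 1005.155ms @ 13/4 + 77.32ms (1/4)
7. 1082.474ms @ 7/2 + 77.32ms (1/4)
8. 1159.794ms @ 15/4 + 77.32ms (1/4)
9. 1237.113ms @ 4 + 309.278ms (1)
10. 1546.392ms @ 5 + 309.278ms (1)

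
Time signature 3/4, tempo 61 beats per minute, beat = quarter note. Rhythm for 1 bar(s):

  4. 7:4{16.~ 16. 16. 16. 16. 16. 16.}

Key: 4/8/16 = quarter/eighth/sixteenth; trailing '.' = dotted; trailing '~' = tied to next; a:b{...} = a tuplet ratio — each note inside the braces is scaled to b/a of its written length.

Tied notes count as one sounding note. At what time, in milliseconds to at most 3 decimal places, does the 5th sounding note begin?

note 5 onset = 33/14b = 2318.501ms

1. 0.0ms @ 0 + 1475.41ms (3/2)
2. 1475.41ms @ 3/2 + 421.546ms (3/7)
3. 1896.956ms @ 27/14 + 210.773ms (3/14)
4. 2107.728ms @ 15/7 + 210.773ms (3/14)
5. 2318.501ms @ 33/14 + 210.773ms (3/14)
6. 2529.274ms @ 18/7 + 210.773ms (3/14)
7. 2740.047ms @ 39/14 + 210.773ms (3/14)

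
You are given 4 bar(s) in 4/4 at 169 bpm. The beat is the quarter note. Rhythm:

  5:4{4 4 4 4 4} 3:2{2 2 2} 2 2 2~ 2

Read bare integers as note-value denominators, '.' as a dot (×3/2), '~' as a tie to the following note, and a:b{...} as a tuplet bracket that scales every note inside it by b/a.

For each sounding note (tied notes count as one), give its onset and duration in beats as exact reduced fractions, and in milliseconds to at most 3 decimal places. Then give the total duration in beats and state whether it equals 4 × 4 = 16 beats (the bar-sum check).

1) 0.0ms=0b +284.024ms=4/5b
2) 284.024ms=4/5b +284.024ms=4/5b
3) 568.047ms=8/5b +284.024ms=4/5b
4) 852.071ms=12/5b +284.024ms=4/5b
5) 1136.095ms=16/5b +284.024ms=4/5b
6) 1420.118ms=4b +473.373ms=4/3b
7) 1893.491ms=16/3b +473.373ms=4/3b
8) 2366.864ms=20/3b +473.373ms=4/3b
9) 2840.237ms=8b +710.059ms=2b
10) 3550.296ms=10b +710.059ms=2b
11) 4260.355ms=12b +1420.118ms=4b
Σ=16b of 16 (169bpm 4/4) — PASS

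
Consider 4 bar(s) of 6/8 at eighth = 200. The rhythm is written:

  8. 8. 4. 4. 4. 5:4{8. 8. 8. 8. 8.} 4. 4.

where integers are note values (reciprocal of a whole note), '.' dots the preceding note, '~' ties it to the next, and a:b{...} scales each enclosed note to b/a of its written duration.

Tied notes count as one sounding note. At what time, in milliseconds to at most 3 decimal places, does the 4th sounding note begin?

note 4 onset = 6b = 1800.0ms

1. 0.0ms @ 0 + 450.0ms (3/2)
2. 450.0ms @ 3/2 + 450.0ms (3/2)
3. 900.0ms @ 3 + 900.0ms (3)
4. 1800.0ms @ 6 + 900.0ms (3)
5. 2700.0ms @ 9 + 900.0ms (3)
6. 3600.0ms @ 12 + 360.0ms (6/5)
7. 3960.0ms @ 66/5 + 360.0ms (6/5)
8. 4320.0ms @ 72/5 + 360.0ms (6/5)
9. 4680.0ms @ 78/5 + 360.0ms (6/5)
10. 5040.0ms @ 84/5 + 360.0ms (6/5)
11. 5400.0ms @ 18 + 900.0ms (3)
12. 6300.0ms @ 21 + 900.0ms (3)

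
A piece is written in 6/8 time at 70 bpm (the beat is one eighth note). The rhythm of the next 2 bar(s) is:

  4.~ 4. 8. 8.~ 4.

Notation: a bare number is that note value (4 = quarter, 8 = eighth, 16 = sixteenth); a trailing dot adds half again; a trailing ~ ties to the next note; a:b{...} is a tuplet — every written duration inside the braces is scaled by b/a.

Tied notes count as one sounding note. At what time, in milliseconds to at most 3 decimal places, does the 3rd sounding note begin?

note 3 onset = 15/2b = 6428.571ms

1. 0.0ms @ 0 + 5142.857ms (6)
2. 5142.857ms @ 6 + 1285.714ms (3/2)
3. 6428.571ms @ 15/2 + 3857.143ms (9/2)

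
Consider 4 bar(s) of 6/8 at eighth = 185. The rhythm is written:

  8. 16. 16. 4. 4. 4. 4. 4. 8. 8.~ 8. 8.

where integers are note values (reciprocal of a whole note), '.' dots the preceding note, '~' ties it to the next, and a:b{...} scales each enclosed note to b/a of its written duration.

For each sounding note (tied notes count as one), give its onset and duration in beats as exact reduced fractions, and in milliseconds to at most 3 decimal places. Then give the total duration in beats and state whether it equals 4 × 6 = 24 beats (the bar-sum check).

1) 0.0ms=0b +486.486ms=3/2b
2) 486.486ms=3/2b +243.243ms=3/4b
3) 729.73ms=9/4b +243.243ms=3/4b
4) 972.973ms=3b +972.973ms=3b
5) 1945.946ms=6b +972.973ms=3b
6) 2918.919ms=9b +972.973ms=3b
7) 3891.892ms=12b +972.973ms=3b
8) 4864.865ms=15b +972.973ms=3b
9) 5837.838ms=18b +486.486ms=3/2b
10) 6324.324ms=39/2b +972.973ms=3b
11) 7297.297ms=45/2b +486.486ms=3/2b
Σ=24b of 24 (185bpm 6/8) — PASS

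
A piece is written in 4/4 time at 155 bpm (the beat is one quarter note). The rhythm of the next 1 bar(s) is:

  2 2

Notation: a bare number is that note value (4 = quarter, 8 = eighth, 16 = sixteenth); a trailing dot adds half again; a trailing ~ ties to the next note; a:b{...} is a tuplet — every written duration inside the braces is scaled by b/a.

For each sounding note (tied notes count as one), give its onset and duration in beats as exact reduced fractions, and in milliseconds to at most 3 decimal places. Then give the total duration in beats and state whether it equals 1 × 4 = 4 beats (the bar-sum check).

1) 0.0ms=0b +774.194ms=2b
2) 774.194ms=2b +774.194ms=2b
Σ=4b of 4 (155bpm 4/4) — PASS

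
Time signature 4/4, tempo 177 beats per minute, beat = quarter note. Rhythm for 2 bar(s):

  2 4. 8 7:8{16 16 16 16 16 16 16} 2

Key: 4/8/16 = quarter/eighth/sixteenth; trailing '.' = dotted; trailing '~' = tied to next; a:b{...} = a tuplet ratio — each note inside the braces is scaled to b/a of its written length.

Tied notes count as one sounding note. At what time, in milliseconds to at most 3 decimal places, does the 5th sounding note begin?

note 5 onset = 30/7b = 1452.785ms

1. 0.0ms @ 0 + 677.966ms (2)
2. 677.966ms @ 2 + 508.475ms (3/2)
3. 1186.441ms @ 7/2 + 169.492ms (1/2)
4. 1355.932ms @ 4 + 96.852ms (2/7)
5. 1452.785ms @ 30/7 + 96.852ms (2/7)
6. 1549.637ms @ 32/7 + 96.852ms (2/7)
7. 1646.489ms @ 34/7 + 96.852ms (2/7)
8. 1743.341ms @ 36/7 + 96.852ms (2/7)
9. 1840.194ms @ 38/7 + 96.852ms (2/7)
10. 1937.046ms @ 40/7 + 96.852ms (2/7)
11. 2033.898ms @ 6 + 677.966ms (2)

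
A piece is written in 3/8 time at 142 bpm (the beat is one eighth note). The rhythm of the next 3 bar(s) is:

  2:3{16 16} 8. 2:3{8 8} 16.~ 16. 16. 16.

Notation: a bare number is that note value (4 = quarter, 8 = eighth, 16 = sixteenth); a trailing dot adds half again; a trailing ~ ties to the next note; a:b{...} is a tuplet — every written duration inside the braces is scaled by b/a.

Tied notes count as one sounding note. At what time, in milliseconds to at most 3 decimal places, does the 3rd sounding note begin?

1. 0.0ms @ 0 + 316.901ms (3/4)
2. 316.901ms @ 3/4 + 316.901ms (3/4)
3. 633.803ms @ 3/2 + 633.803ms (3/2)
4. 1267.606ms @ 3 + 633.803ms (3/2)
5. 1901.408ms @ 9/2 + 633.803ms (3/2)
6. 2535.211ms @ 6 + 633.803ms (3/2)
7. 3169.014ms @ 15/2 + 316.901ms (3/4)
8. 3485.915ms @ 33/4 + 316.901ms (3/4)

note 3 onset = 3/2b = 633.803ms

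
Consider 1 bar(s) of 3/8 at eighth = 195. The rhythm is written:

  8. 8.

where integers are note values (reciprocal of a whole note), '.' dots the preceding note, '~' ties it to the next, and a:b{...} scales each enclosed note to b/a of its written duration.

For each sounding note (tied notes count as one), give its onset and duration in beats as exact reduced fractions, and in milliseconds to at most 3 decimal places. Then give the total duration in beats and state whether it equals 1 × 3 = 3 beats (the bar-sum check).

1) 0.0ms=0b +461.538ms=3/2b
2) 461.538ms=3/2b +461.538ms=3/2b
Σ=3b of 3 (195bpm 3/8) — PASS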